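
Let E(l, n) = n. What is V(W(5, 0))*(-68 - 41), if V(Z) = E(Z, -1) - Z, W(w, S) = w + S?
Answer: 654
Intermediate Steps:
W(w, S) = S + w
V(Z) = -1 - Z
V(W(5, 0))*(-68 - 41) = (-1 - (0 + 5))*(-68 - 41) = (-1 - 1*5)*(-109) = (-1 - 5)*(-109) = -6*(-109) = 654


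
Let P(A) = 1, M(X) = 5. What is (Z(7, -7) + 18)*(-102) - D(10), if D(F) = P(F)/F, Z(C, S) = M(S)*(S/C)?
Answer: -13261/10 ≈ -1326.1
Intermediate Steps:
Z(C, S) = 5*S/C (Z(C, S) = 5*(S/C) = 5*S/C)
D(F) = 1/F
(Z(7, -7) + 18)*(-102) - D(10) = (5*(-7)/7 + 18)*(-102) - 1/10 = (5*(-7)*(⅐) + 18)*(-102) - 1*⅒ = (-5 + 18)*(-102) - ⅒ = 13*(-102) - ⅒ = -1326 - ⅒ = -13261/10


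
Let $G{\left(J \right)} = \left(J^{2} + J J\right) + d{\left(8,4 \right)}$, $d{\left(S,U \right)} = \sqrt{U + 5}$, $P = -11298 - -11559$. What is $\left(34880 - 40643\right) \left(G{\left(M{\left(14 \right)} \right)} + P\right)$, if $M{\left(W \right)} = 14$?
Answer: $-3780528$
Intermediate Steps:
$P = 261$ ($P = -11298 + 11559 = 261$)
$d{\left(S,U \right)} = \sqrt{5 + U}$
$G{\left(J \right)} = 3 + 2 J^{2}$ ($G{\left(J \right)} = \left(J^{2} + J J\right) + \sqrt{5 + 4} = \left(J^{2} + J^{2}\right) + \sqrt{9} = 2 J^{2} + 3 = 3 + 2 J^{2}$)
$\left(34880 - 40643\right) \left(G{\left(M{\left(14 \right)} \right)} + P\right) = \left(34880 - 40643\right) \left(\left(3 + 2 \cdot 14^{2}\right) + 261\right) = - 5763 \left(\left(3 + 2 \cdot 196\right) + 261\right) = - 5763 \left(\left(3 + 392\right) + 261\right) = - 5763 \left(395 + 261\right) = \left(-5763\right) 656 = -3780528$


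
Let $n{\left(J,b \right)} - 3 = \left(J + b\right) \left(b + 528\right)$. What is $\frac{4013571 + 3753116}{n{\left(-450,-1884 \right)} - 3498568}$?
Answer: $- \frac{7766687}{333661} \approx -23.277$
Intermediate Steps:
$n{\left(J,b \right)} = 3 + \left(528 + b\right) \left(J + b\right)$ ($n{\left(J,b \right)} = 3 + \left(J + b\right) \left(b + 528\right) = 3 + \left(J + b\right) \left(528 + b\right) = 3 + \left(528 + b\right) \left(J + b\right)$)
$\frac{4013571 + 3753116}{n{\left(-450,-1884 \right)} - 3498568} = \frac{4013571 + 3753116}{\left(3 + \left(-1884\right)^{2} + 528 \left(-450\right) + 528 \left(-1884\right) - -847800\right) - 3498568} = \frac{7766687}{\left(3 + 3549456 - 237600 - 994752 + 847800\right) - 3498568} = \frac{7766687}{3164907 - 3498568} = \frac{7766687}{-333661} = 7766687 \left(- \frac{1}{333661}\right) = - \frac{7766687}{333661}$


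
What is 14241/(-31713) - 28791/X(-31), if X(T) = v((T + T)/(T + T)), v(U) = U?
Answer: -304354408/10571 ≈ -28791.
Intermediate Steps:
X(T) = 1 (X(T) = (T + T)/(T + T) = (2*T)/((2*T)) = (2*T)*(1/(2*T)) = 1)
14241/(-31713) - 28791/X(-31) = 14241/(-31713) - 28791/1 = 14241*(-1/31713) - 28791*1 = -4747/10571 - 28791 = -304354408/10571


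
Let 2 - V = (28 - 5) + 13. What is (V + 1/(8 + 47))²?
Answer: 3493161/3025 ≈ 1154.8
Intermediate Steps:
V = -34 (V = 2 - ((28 - 5) + 13) = 2 - (23 + 13) = 2 - 1*36 = 2 - 36 = -34)
(V + 1/(8 + 47))² = (-34 + 1/(8 + 47))² = (-34 + 1/55)² = (-1869/55)² = 3493161/3025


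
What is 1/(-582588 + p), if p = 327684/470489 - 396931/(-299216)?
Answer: -140777836624/82015193483137909 ≈ -1.7165e-6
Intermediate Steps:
p = 284799965003/140777836624 (p = 327684*(1/470489) - 396931*(-1/299216) = 327684/470489 + 396931/299216 = 284799965003/140777836624 ≈ 2.0230)
1/(-582588 + p) = 1/(-582588 + 284799965003/140777836624) = 1/(-82015193483137909/140777836624) = -140777836624/82015193483137909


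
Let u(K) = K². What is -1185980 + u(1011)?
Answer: -163859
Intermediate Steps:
-1185980 + u(1011) = -1185980 + 1011² = -1185980 + 1022121 = -163859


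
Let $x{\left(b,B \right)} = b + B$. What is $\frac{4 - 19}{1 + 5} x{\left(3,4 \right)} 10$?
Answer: $-175$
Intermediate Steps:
$x{\left(b,B \right)} = B + b$
$\frac{4 - 19}{1 + 5} x{\left(3,4 \right)} 10 = \frac{4 - 19}{1 + 5} \left(4 + 3\right) 10 = - \frac{15}{6} \cdot 7 \cdot 10 = \left(-15\right) \frac{1}{6} \cdot 7 \cdot 10 = \left(- \frac{5}{2}\right) 7 \cdot 10 = \left(- \frac{35}{2}\right) 10 = -175$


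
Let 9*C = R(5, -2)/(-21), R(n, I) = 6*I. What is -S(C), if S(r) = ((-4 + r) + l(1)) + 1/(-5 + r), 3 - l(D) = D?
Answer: 41911/19593 ≈ 2.1391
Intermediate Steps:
C = 4/63 (C = ((6*(-2))/(-21))/9 = (-12*(-1/21))/9 = (⅑)*(4/7) = 4/63 ≈ 0.063492)
l(D) = 3 - D
S(r) = -2 + r + 1/(-5 + r) (S(r) = ((-4 + r) + (3 - 1*1)) + 1/(-5 + r) = ((-4 + r) + (3 - 1)) + 1/(-5 + r) = ((-4 + r) + 2) + 1/(-5 + r) = (-2 + r) + 1/(-5 + r) = -2 + r + 1/(-5 + r))
-S(C) = -(11 + (4/63)² - 7*4/63)/(-5 + 4/63) = -(11 + 16/3969 - 4/9)/(-311/63) = -(-63)*41911/(311*3969) = -1*(-41911/19593) = 41911/19593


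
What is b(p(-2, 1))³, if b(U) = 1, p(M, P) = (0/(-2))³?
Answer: 1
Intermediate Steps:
p(M, P) = 0 (p(M, P) = (0*(-½))³ = 0³ = 0)
b(p(-2, 1))³ = 1³ = 1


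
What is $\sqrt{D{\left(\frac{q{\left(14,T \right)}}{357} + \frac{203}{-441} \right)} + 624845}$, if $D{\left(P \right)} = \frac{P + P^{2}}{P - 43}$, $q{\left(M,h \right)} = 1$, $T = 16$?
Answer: $\frac{5 \sqrt{2873990394876703}}{339099} \approx 790.47$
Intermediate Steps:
$D{\left(P \right)} = \frac{P + P^{2}}{-43 + P}$
$\sqrt{D{\left(\frac{q{\left(14,T \right)}}{357} + \frac{203}{-441} \right)} + 624845} = \sqrt{\frac{\left(1 \cdot \frac{1}{357} + \frac{203}{-441}\right) \left(1 + \left(1 \cdot \frac{1}{357} + \frac{203}{-441}\right)\right)}{-43 + \left(1 \cdot \frac{1}{357} + \frac{203}{-441}\right)} + 624845} = \sqrt{\frac{\left(1 \cdot \frac{1}{357} + 203 \left(- \frac{1}{441}\right)\right) \left(1 + \left(1 \cdot \frac{1}{357} + 203 \left(- \frac{1}{441}\right)\right)\right)}{-43 + \left(1 \cdot \frac{1}{357} + 203 \left(- \frac{1}{441}\right)\right)} + 624845} = \sqrt{\frac{\left(\frac{1}{357} - \frac{29}{63}\right) \left(1 + \left(\frac{1}{357} - \frac{29}{63}\right)\right)}{-43 + \left(\frac{1}{357} - \frac{29}{63}\right)} + 624845} = \sqrt{- \frac{70 \left(1 - \frac{70}{153}\right)}{153 \left(-43 - \frac{70}{153}\right)} + 624845} = \sqrt{\left(- \frac{70}{153}\right) \frac{1}{- \frac{6649}{153}} \cdot \frac{83}{153} + 624845} = \sqrt{\left(- \frac{70}{153}\right) \left(- \frac{153}{6649}\right) \frac{83}{153} + 624845} = \sqrt{\frac{5810}{1017297} + 624845} = \sqrt{\frac{635652949775}{1017297}} = \frac{5 \sqrt{2873990394876703}}{339099}$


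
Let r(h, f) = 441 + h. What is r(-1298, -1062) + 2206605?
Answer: 2205748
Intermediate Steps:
r(-1298, -1062) + 2206605 = (441 - 1298) + 2206605 = -857 + 2206605 = 2205748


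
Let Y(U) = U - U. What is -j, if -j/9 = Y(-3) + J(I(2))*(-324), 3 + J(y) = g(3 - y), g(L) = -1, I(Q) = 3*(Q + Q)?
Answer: 11664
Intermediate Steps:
I(Q) = 6*Q (I(Q) = 3*(2*Q) = 6*Q)
J(y) = -4 (J(y) = -3 - 1 = -4)
Y(U) = 0
j = -11664 (j = -9*(0 - 4*(-324)) = -9*(0 + 1296) = -9*1296 = -11664)
-j = -1*(-11664) = 11664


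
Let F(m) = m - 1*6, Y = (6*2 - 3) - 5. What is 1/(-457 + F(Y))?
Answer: -1/459 ≈ -0.0021787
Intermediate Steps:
Y = 4 (Y = (12 - 3) - 5 = 9 - 5 = 4)
F(m) = -6 + m (F(m) = m - 6 = -6 + m)
1/(-457 + F(Y)) = 1/(-457 + (-6 + 4)) = 1/(-457 - 2) = 1/(-459) = -1/459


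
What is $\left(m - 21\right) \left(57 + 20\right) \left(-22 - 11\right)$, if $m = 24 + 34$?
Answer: $-94017$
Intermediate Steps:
$m = 58$
$\left(m - 21\right) \left(57 + 20\right) \left(-22 - 11\right) = \left(58 - 21\right) \left(57 + 20\right) \left(-22 - 11\right) = 37 \cdot 77 \left(-33\right) = 37 \left(-2541\right) = -94017$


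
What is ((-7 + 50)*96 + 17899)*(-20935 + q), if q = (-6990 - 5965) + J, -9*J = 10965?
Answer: -2319993775/3 ≈ -7.7333e+8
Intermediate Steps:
J = -3655/3 (J = -1/9*10965 = -3655/3 ≈ -1218.3)
q = -42520/3 (q = (-6990 - 5965) - 3655/3 = -12955 - 3655/3 = -42520/3 ≈ -14173.)
((-7 + 50)*96 + 17899)*(-20935 + q) = ((-7 + 50)*96 + 17899)*(-20935 - 42520/3) = (43*96 + 17899)*(-105325/3) = (4128 + 17899)*(-105325/3) = 22027*(-105325/3) = -2319993775/3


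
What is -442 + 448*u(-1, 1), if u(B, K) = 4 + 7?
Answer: 4486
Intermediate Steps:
u(B, K) = 11
-442 + 448*u(-1, 1) = -442 + 448*11 = -442 + 4928 = 4486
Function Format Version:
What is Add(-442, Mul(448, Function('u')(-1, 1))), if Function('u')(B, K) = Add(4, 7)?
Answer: 4486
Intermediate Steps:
Function('u')(B, K) = 11
Add(-442, Mul(448, Function('u')(-1, 1))) = Add(-442, Mul(448, 11)) = Add(-442, 4928) = 4486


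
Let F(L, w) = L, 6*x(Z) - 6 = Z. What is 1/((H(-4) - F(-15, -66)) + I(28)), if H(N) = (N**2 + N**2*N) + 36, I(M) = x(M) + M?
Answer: 3/110 ≈ 0.027273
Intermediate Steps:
x(Z) = 1 + Z/6
I(M) = 1 + 7*M/6 (I(M) = (1 + M/6) + M = 1 + 7*M/6)
H(N) = 36 + N**2 + N**3 (H(N) = (N**2 + N**3) + 36 = 36 + N**2 + N**3)
1/((H(-4) - F(-15, -66)) + I(28)) = 1/(((36 + (-4)**2 + (-4)**3) - 1*(-15)) + (1 + (7/6)*28)) = 1/(((36 + 16 - 64) + 15) + (1 + 98/3)) = 1/((-12 + 15) + 101/3) = 1/(3 + 101/3) = 1/(110/3) = 3/110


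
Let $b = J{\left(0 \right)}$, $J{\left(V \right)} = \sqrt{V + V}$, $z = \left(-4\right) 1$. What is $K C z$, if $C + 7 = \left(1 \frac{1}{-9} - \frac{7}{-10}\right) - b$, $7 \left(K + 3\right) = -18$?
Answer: $- \frac{15002}{105} \approx -142.88$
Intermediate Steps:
$K = - \frac{39}{7}$ ($K = -3 + \frac{1}{7} \left(-18\right) = -3 - \frac{18}{7} = - \frac{39}{7} \approx -5.5714$)
$z = -4$
$J{\left(V \right)} = \sqrt{2} \sqrt{V}$ ($J{\left(V \right)} = \sqrt{2 V} = \sqrt{2} \sqrt{V}$)
$b = 0$ ($b = \sqrt{2} \sqrt{0} = \sqrt{2} \cdot 0 = 0$)
$C = - \frac{577}{90}$ ($C = -7 + \left(\left(1 \frac{1}{-9} - \frac{7}{-10}\right) - 0\right) = -7 + \left(\left(1 \left(- \frac{1}{9}\right) - - \frac{7}{10}\right) + 0\right) = -7 + \left(\left(- \frac{1}{9} + \frac{7}{10}\right) + 0\right) = -7 + \left(\frac{53}{90} + 0\right) = -7 + \frac{53}{90} = - \frac{577}{90} \approx -6.4111$)
$K C z = \left(- \frac{39}{7}\right) \left(- \frac{577}{90}\right) \left(-4\right) = \frac{7501}{210} \left(-4\right) = - \frac{15002}{105}$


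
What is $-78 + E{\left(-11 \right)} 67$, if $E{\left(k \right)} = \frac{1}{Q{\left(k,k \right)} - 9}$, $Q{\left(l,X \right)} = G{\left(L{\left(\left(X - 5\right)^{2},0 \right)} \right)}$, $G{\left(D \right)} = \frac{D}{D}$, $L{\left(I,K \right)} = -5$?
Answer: $- \frac{691}{8} \approx -86.375$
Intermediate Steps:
$G{\left(D \right)} = 1$
$Q{\left(l,X \right)} = 1$
$E{\left(k \right)} = - \frac{1}{8}$ ($E{\left(k \right)} = \frac{1}{1 - 9} = \frac{1}{-8} = - \frac{1}{8}$)
$-78 + E{\left(-11 \right)} 67 = -78 - \frac{67}{8} = - \frac{691}{8}$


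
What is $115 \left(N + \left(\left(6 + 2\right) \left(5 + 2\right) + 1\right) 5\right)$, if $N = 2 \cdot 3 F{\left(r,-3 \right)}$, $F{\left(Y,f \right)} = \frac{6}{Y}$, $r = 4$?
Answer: $33810$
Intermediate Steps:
$N = 9$ ($N = 2 \cdot 3 \cdot \frac{6}{4} = 6 \cdot 6 \cdot \frac{1}{4} = 6 \cdot \frac{3}{2} = 9$)
$115 \left(N + \left(\left(6 + 2\right) \left(5 + 2\right) + 1\right) 5\right) = 115 \left(9 + \left(\left(6 + 2\right) \left(5 + 2\right) + 1\right) 5\right) = 115 \left(9 + \left(8 \cdot 7 + 1\right) 5\right) = 115 \left(9 + \left(56 + 1\right) 5\right) = 115 \left(9 + 57 \cdot 5\right) = 115 \left(9 + 285\right) = 115 \cdot 294 = 33810$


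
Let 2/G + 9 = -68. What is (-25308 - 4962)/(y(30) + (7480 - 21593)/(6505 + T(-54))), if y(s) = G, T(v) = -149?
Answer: 100778920/7479 ≈ 13475.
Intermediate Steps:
G = -2/77 (G = 2/(-9 - 68) = 2/(-77) = 2*(-1/77) = -2/77 ≈ -0.025974)
y(s) = -2/77
(-25308 - 4962)/(y(30) + (7480 - 21593)/(6505 + T(-54))) = (-25308 - 4962)/(-2/77 + (7480 - 21593)/(6505 - 149)) = -30270/(-2/77 - 14113/6356) = -30270/(-22437/9988) = -30270*(-9988/22437) = 100778920/7479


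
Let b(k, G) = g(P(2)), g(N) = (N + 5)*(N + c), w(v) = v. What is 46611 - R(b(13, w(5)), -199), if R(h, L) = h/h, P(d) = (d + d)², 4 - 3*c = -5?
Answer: 46610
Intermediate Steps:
c = 3 (c = 4/3 - ⅓*(-5) = 4/3 + 5/3 = 3)
P(d) = 4*d² (P(d) = (2*d)² = 4*d²)
g(N) = (3 + N)*(5 + N) (g(N) = (N + 5)*(N + 3) = (5 + N)*(3 + N) = (3 + N)*(5 + N))
b(k, G) = 399 (b(k, G) = 15 + (4*2²)² + 8*(4*2²) = 15 + (4*4)² + 8*(4*4) = 15 + 16² + 8*16 = 15 + 256 + 128 = 399)
R(h, L) = 1
46611 - R(b(13, w(5)), -199) = 46611 - 1*1 = 46611 - 1 = 46610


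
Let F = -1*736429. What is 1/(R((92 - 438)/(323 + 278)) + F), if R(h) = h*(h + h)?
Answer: -361201/265998651797 ≈ -1.3579e-6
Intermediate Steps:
F = -736429
R(h) = 2*h**2 (R(h) = h*(2*h) = 2*h**2)
1/(R((92 - 438)/(323 + 278)) + F) = 1/(2*((92 - 438)/(323 + 278))**2 - 736429) = 1/(2*(-346/601)**2 - 736429) = 1/(2*(119716/361201) - 736429) = 1/(239432/361201 - 736429) = 1/(-265998651797/361201) = -361201/265998651797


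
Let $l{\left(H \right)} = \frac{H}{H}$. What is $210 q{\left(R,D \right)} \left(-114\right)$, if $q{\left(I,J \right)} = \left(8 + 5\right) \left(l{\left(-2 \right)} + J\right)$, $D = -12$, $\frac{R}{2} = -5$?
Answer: $3423420$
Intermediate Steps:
$R = -10$ ($R = 2 \left(-5\right) = -10$)
$l{\left(H \right)} = 1$
$q{\left(I,J \right)} = 13 + 13 J$ ($q{\left(I,J \right)} = \left(8 + 5\right) \left(1 + J\right) = 13 \left(1 + J\right) = 13 + 13 J$)
$210 q{\left(R,D \right)} \left(-114\right) = 210 \left(13 + 13 \left(-12\right)\right) \left(-114\right) = 210 \left(13 - 156\right) \left(-114\right) = 210 \left(-143\right) \left(-114\right) = \left(-30030\right) \left(-114\right) = 3423420$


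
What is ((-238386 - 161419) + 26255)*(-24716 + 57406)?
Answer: -12211349500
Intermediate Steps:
((-238386 - 161419) + 26255)*(-24716 + 57406) = (-399805 + 26255)*32690 = -373550*32690 = -12211349500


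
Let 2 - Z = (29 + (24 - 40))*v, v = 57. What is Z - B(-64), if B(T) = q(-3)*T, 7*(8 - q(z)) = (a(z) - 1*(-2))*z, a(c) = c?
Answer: -1781/7 ≈ -254.43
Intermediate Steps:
q(z) = 8 - z*(2 + z)/7 (q(z) = 8 - (z - 1*(-2))*z/7 = 8 - (z + 2)*z/7 = 8 - (2 + z)*z/7 = 8 - z*(2 + z)/7)
Z = -739 (Z = 2 - (29 + (24 - 40))*57 = 2 - (29 - 16)*57 = 2 - 13*57 = 2 - 1*741 = 2 - 741 = -739)
B(T) = 53*T/7 (B(T) = (8 - 2/7*(-3) - 1/7*(-3)**2)*T = (8 + 6/7 - 1/7*9)*T = (8 + 6/7 - 9/7)*T = 53*T/7)
Z - B(-64) = -739 - 53*(-64)/7 = -739 - 1*(-3392/7) = -739 + 3392/7 = -1781/7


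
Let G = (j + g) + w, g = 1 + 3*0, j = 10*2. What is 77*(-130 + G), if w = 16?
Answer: -7161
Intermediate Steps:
j = 20
g = 1 (g = 1 + 0 = 1)
G = 37 (G = (20 + 1) + 16 = 21 + 16 = 37)
77*(-130 + G) = 77*(-130 + 37) = 77*(-93) = -7161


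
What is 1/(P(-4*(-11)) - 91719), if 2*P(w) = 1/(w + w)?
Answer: -176/16142543 ≈ -1.0903e-5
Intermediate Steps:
P(w) = 1/(4*w) (P(w) = 1/(2*(w + w)) = 1/(2*((2*w))) = (1/(2*w))/2 = 1/(4*w))
1/(P(-4*(-11)) - 91719) = 1/(1/(4*((-4*(-11)))) - 91719) = 1/((¼)/44 - 91719) = 1/((¼)*(1/44) - 91719) = 1/(1/176 - 91719) = 1/(-16142543/176) = -176/16142543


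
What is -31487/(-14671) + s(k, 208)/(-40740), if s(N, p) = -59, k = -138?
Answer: 1283645969/597696540 ≈ 2.1477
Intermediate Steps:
-31487/(-14671) + s(k, 208)/(-40740) = -31487/(-14671) - 59/(-40740) = -31487*(-1/14671) - 59*(-1/40740) = 31487/14671 + 59/40740 = 1283645969/597696540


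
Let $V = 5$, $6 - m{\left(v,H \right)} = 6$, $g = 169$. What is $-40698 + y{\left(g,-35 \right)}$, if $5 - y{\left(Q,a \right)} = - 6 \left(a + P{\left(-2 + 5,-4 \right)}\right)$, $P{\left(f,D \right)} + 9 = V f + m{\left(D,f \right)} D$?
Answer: $-40867$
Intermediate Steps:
$m{\left(v,H \right)} = 0$ ($m{\left(v,H \right)} = 6 - 6 = 0$)
$P{\left(f,D \right)} = -9 + 5 f$ ($P{\left(f,D \right)} = -9 + \left(5 f + 0 D\right) = -9 + \left(5 f + 0\right) = -9 + 5 f$)
$y{\left(Q,a \right)} = 41 + 6 a$ ($y{\left(Q,a \right)} = 5 - - 6 \left(a - \left(9 - 5 \left(-2 + 5\right)\right)\right) = 5 - - 6 \left(a + \left(-9 + 5 \cdot 3\right)\right) = 5 - - 6 \left(a + \left(-9 + 15\right)\right) = 5 - - 6 \left(a + 6\right) = 5 - - 6 \left(6 + a\right) = 5 - \left(-36 - 6 a\right) = 5 + \left(36 + 6 a\right) = 41 + 6 a$)
$-40698 + y{\left(g,-35 \right)} = -40698 + \left(41 + 6 \left(-35\right)\right) = -40698 + \left(41 - 210\right) = -40698 - 169 = -40867$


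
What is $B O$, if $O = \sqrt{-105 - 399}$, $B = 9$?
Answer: $54 i \sqrt{14} \approx 202.05 i$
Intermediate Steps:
$O = 6 i \sqrt{14}$ ($O = \sqrt{-504} = 6 i \sqrt{14} \approx 22.45 i$)
$B O = 9 \cdot 6 i \sqrt{14} = 54 i \sqrt{14}$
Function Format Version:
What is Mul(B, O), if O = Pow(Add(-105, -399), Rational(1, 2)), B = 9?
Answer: Mul(54, I, Pow(14, Rational(1, 2))) ≈ Mul(202.05, I)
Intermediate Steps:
O = Mul(6, I, Pow(14, Rational(1, 2))) (O = Pow(-504, Rational(1, 2)) = Mul(6, I, Pow(14, Rational(1, 2))) ≈ Mul(22.450, I))
Mul(B, O) = Mul(9, Mul(6, I, Pow(14, Rational(1, 2)))) = Mul(54, I, Pow(14, Rational(1, 2)))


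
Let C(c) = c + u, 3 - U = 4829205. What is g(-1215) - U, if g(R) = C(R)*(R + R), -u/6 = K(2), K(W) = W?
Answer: 7810812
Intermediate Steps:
U = -4829202 (U = 3 - 1*4829205 = 3 - 4829205 = -4829202)
u = -12 (u = -6*2 = -12)
C(c) = -12 + c (C(c) = c - 12 = -12 + c)
g(R) = 2*R*(-12 + R) (g(R) = (-12 + R)*(R + R) = (-12 + R)*(2*R) = 2*R*(-12 + R))
g(-1215) - U = 2*(-1215)*(-12 - 1215) - 1*(-4829202) = 2*(-1215)*(-1227) + 4829202 = 2981610 + 4829202 = 7810812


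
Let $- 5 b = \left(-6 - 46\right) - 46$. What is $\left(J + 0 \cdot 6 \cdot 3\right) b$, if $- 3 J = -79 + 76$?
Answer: $\frac{98}{5} \approx 19.6$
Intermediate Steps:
$J = 1$ ($J = - \frac{-79 + 76}{3} = \left(- \frac{1}{3}\right) \left(-3\right) = 1$)
$b = \frac{98}{5}$ ($b = - \frac{\left(-6 - 46\right) - 46}{5} = - \frac{-52 - 46}{5} = \left(- \frac{1}{5}\right) \left(-98\right) = \frac{98}{5} \approx 19.6$)
$\left(J + 0 \cdot 6 \cdot 3\right) b = \left(1 + 0 \cdot 6 \cdot 3\right) \frac{98}{5} = \left(1 + 0 \cdot 3\right) \frac{98}{5} = \left(1 + 0\right) \frac{98}{5} = 1 \cdot \frac{98}{5} = \frac{98}{5}$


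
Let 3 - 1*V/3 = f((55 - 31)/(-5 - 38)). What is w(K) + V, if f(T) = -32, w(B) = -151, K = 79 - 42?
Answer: -46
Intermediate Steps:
K = 37
V = 105 (V = 9 - 3*(-32) = 9 + 96 = 105)
w(K) + V = -151 + 105 = -46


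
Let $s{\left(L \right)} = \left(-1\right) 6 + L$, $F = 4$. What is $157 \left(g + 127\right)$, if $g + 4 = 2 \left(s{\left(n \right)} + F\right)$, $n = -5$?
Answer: $17113$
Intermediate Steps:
$s{\left(L \right)} = -6 + L$
$g = -18$ ($g = -4 + 2 \left(\left(-6 - 5\right) + 4\right) = -4 + 2 \left(-11 + 4\right) = -4 + 2 \left(-7\right) = -4 - 14 = -18$)
$157 \left(g + 127\right) = 157 \left(-18 + 127\right) = 157 \cdot 109 = 17113$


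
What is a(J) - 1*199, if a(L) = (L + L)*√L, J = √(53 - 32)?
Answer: -199 + 2*21^(¾) ≈ -179.38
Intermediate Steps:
J = √21 ≈ 4.5826
a(L) = 2*L^(3/2) (a(L) = (2*L)*√L = 2*L^(3/2))
a(J) - 1*199 = 2*(√21)^(3/2) - 1*199 = 2*21^(¾) - 199 = -199 + 2*21^(¾)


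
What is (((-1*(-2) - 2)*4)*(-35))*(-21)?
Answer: 0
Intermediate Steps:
(((-1*(-2) - 2)*4)*(-35))*(-21) = (((2 - 2)*4)*(-35))*(-21) = ((0*4)*(-35))*(-21) = (0*(-35))*(-21) = 0*(-21) = 0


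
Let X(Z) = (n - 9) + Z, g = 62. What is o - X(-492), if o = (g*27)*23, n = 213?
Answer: 38790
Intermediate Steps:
o = 38502 (o = (62*27)*23 = 1674*23 = 38502)
X(Z) = 204 + Z (X(Z) = (213 - 9) + Z = 204 + Z)
o - X(-492) = 38502 - (204 - 492) = 38502 - 1*(-288) = 38502 + 288 = 38790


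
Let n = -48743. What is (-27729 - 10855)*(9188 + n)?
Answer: 1526190120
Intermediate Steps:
(-27729 - 10855)*(9188 + n) = (-27729 - 10855)*(9188 - 48743) = -38584*(-39555) = 1526190120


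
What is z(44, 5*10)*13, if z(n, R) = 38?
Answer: 494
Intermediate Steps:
z(44, 5*10)*13 = 38*13 = 494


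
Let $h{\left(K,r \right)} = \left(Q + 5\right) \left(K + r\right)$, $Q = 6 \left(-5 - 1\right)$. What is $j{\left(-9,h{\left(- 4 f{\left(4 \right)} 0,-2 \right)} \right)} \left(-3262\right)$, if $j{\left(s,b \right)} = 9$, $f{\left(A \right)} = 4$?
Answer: $-29358$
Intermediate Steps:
$Q = -36$ ($Q = 6 \left(-6\right) = -36$)
$h{\left(K,r \right)} = - 31 K - 31 r$ ($h{\left(K,r \right)} = \left(-36 + 5\right) \left(K + r\right) = - 31 \left(K + r\right) = - 31 K - 31 r$)
$j{\left(-9,h{\left(- 4 f{\left(4 \right)} 0,-2 \right)} \right)} \left(-3262\right) = 9 \left(-3262\right) = -29358$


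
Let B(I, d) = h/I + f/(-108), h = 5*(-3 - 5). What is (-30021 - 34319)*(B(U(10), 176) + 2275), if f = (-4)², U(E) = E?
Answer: -3944878420/27 ≈ -1.4611e+8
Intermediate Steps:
f = 16
h = -40 (h = 5*(-8) = -40)
B(I, d) = -4/27 - 40/I (B(I, d) = -40/I + 16/(-108) = -40/I + 16*(-1/108) = -40/I - 4/27 = -4/27 - 40/I)
(-30021 - 34319)*(B(U(10), 176) + 2275) = (-30021 - 34319)*((-4/27 - 40/10) + 2275) = -64340*((-4/27 - 40*⅒) + 2275) = -64340*((-4/27 - 4) + 2275) = -64340*(-112/27 + 2275) = -64340*61313/27 = -3944878420/27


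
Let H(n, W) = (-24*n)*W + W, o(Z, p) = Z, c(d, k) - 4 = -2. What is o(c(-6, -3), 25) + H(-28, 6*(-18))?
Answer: -72682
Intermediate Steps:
c(d, k) = 2 (c(d, k) = 4 - 2 = 2)
H(n, W) = W - 24*W*n (H(n, W) = -24*W*n + W = W - 24*W*n)
o(c(-6, -3), 25) + H(-28, 6*(-18)) = 2 + (6*(-18))*(1 - 24*(-28)) = 2 - 108*(1 + 672) = 2 - 108*673 = 2 - 72684 = -72682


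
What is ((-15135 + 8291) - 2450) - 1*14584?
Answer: -23878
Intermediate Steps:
((-15135 + 8291) - 2450) - 1*14584 = (-6844 - 2450) - 14584 = -9294 - 14584 = -23878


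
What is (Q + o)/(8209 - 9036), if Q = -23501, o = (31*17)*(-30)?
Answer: 39311/827 ≈ 47.534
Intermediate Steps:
o = -15810 (o = 527*(-30) = -15810)
(Q + o)/(8209 - 9036) = (-23501 - 15810)/(8209 - 9036) = -39311/(-827) = -39311*(-1/827) = 39311/827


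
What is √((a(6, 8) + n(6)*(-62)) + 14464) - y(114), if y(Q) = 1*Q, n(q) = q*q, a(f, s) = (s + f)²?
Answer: -114 + 2*√3107 ≈ -2.5191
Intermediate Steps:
a(f, s) = (f + s)²
n(q) = q²
y(Q) = Q
√((a(6, 8) + n(6)*(-62)) + 14464) - y(114) = √(((6 + 8)² + 6²*(-62)) + 14464) - 1*114 = √((14² + 36*(-62)) + 14464) - 114 = √((196 - 2232) + 14464) - 114 = √(-2036 + 14464) - 114 = √12428 - 114 = 2*√3107 - 114 = -114 + 2*√3107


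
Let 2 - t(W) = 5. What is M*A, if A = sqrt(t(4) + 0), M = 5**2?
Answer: 25*I*sqrt(3) ≈ 43.301*I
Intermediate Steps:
t(W) = -3 (t(W) = 2 - 1*5 = 2 - 5 = -3)
M = 25
A = I*sqrt(3) (A = sqrt(-3 + 0) = sqrt(-3) = I*sqrt(3) ≈ 1.732*I)
M*A = 25*(I*sqrt(3)) = 25*I*sqrt(3)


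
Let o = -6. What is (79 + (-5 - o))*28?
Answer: 2240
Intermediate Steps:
(79 + (-5 - o))*28 = (79 + (-5 - 1*(-6)))*28 = (79 + (-5 + 6))*28 = (79 + 1)*28 = 80*28 = 2240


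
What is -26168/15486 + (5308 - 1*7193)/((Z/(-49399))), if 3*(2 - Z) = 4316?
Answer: -432614771275/6674466 ≈ -64816.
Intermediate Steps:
Z = -4310/3 (Z = 2 - ⅓*4316 = 2 - 4316/3 = -4310/3 ≈ -1436.7)
-26168/15486 + (5308 - 1*7193)/((Z/(-49399))) = -26168/15486 + (5308 - 1*7193)/((-4310/3/(-49399))) = -26168*1/15486 + (5308 - 7193)/((-4310/3*(-1/49399))) = -13084/7743 - 1885/4310/148197 = -13084/7743 - 1885*148197/4310 = -13084/7743 - 55870269/862 = -432614771275/6674466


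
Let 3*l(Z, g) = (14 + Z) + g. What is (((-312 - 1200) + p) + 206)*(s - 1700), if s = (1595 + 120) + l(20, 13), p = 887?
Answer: -38548/3 ≈ -12849.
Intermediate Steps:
l(Z, g) = 14/3 + Z/3 + g/3 (l(Z, g) = ((14 + Z) + g)/3 = (14 + Z + g)/3 = 14/3 + Z/3 + g/3)
s = 5192/3 (s = (1595 + 120) + (14/3 + (⅓)*20 + (⅓)*13) = 1715 + (14/3 + 20/3 + 13/3) = 1715 + 47/3 = 5192/3 ≈ 1730.7)
(((-312 - 1200) + p) + 206)*(s - 1700) = (((-312 - 1200) + 887) + 206)*(5192/3 - 1700) = ((-1512 + 887) + 206)*(92/3) = (-625 + 206)*(92/3) = -419*92/3 = -38548/3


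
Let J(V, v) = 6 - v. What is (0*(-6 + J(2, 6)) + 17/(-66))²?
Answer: 289/4356 ≈ 0.066345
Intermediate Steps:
(0*(-6 + J(2, 6)) + 17/(-66))² = (0*(-6 + (6 - 1*6)) + 17/(-66))² = (0*(-6 + (6 - 6)) + 17*(-1/66))² = (0*(-6 + 0) - 17/66)² = (0*(-6) - 17/66)² = (0 - 17/66)² = (-17/66)² = 289/4356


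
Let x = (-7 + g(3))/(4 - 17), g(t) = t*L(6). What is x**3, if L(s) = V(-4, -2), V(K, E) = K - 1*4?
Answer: 29791/2197 ≈ 13.560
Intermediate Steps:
V(K, E) = -4 + K (V(K, E) = K - 4 = -4 + K)
L(s) = -8 (L(s) = -4 - 4 = -8)
g(t) = -8*t (g(t) = t*(-8) = -8*t)
x = 31/13 (x = (-7 - 8*3)/(4 - 17) = (-7 - 24)/(-13) = -31*(-1/13) = 31/13 ≈ 2.3846)
x**3 = (31/13)**3 = 29791/2197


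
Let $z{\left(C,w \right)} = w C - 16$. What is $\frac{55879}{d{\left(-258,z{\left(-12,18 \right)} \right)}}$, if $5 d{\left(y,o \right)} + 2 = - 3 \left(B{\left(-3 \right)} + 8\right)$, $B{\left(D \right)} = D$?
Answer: $-16435$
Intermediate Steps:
$z{\left(C,w \right)} = -16 + C w$ ($z{\left(C,w \right)} = C w - 16 = -16 + C w$)
$d{\left(y,o \right)} = - \frac{17}{5}$ ($d{\left(y,o \right)} = - \frac{2}{5} + \frac{\left(-3\right) \left(-3 + 8\right)}{5} = - \frac{2}{5} + \frac{\left(-3\right) 5}{5} = - \frac{2}{5} + \frac{1}{5} \left(-15\right) = - \frac{2}{5} - 3 = - \frac{17}{5}$)
$\frac{55879}{d{\left(-258,z{\left(-12,18 \right)} \right)}} = \frac{55879}{- \frac{17}{5}} = 55879 \left(- \frac{5}{17}\right) = -16435$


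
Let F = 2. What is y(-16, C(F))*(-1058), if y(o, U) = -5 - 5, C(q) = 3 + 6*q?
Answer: 10580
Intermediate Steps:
y(o, U) = -10
y(-16, C(F))*(-1058) = -10*(-1058) = 10580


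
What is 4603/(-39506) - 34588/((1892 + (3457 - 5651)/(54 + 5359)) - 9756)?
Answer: 3600277428693/840885723578 ≈ 4.2815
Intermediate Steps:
4603/(-39506) - 34588/((1892 + (3457 - 5651)/(54 + 5359)) - 9756) = 4603*(-1/39506) - 34588/((1892 - 2194/5413) - 9756) = -4603/39506 - 34588/((1892 - 2194*1/5413) - 9756) = -4603/39506 - 34588/((1892 - 2194/5413) - 9756) = -4603/39506 - 34588/(10239202/5413 - 9756) = -4603/39506 - 34588/(-42570026/5413) = -4603/39506 - 34588*(-5413/42570026) = -4603/39506 + 93612422/21285013 = 3600277428693/840885723578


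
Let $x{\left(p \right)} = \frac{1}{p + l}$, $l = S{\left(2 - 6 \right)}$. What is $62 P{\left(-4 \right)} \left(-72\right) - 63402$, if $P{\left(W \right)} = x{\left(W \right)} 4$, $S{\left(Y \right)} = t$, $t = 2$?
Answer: $-54474$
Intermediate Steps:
$S{\left(Y \right)} = 2$
$l = 2$
$x{\left(p \right)} = \frac{1}{2 + p}$ ($x{\left(p \right)} = \frac{1}{p + 2} = \frac{1}{2 + p}$)
$P{\left(W \right)} = \frac{4}{2 + W}$ ($P{\left(W \right)} = \frac{1}{2 + W} 4 = \frac{4}{2 + W}$)
$62 P{\left(-4 \right)} \left(-72\right) - 63402 = 62 \frac{4}{2 - 4} \left(-72\right) - 63402 = 62 \frac{4}{-2} \left(-72\right) - 63402 = 62 \cdot 4 \left(- \frac{1}{2}\right) \left(-72\right) - 63402 = 62 \left(-2\right) \left(-72\right) - 63402 = \left(-124\right) \left(-72\right) - 63402 = 8928 - 63402 = -54474$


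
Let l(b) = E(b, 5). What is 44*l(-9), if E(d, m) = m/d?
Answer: -220/9 ≈ -24.444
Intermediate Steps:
l(b) = 5/b
44*l(-9) = 44*(5/(-9)) = 44*(5*(-1/9)) = 44*(-5/9) = -220/9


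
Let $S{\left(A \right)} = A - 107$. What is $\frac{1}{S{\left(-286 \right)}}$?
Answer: $- \frac{1}{393} \approx -0.0025445$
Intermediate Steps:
$S{\left(A \right)} = -107 + A$ ($S{\left(A \right)} = A - 107 = -107 + A$)
$\frac{1}{S{\left(-286 \right)}} = \frac{1}{-107 - 286} = \frac{1}{-393} = - \frac{1}{393}$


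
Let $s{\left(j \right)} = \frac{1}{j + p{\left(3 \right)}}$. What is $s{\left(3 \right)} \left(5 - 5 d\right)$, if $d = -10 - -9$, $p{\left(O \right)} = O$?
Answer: $\frac{5}{3} \approx 1.6667$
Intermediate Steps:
$d = -1$ ($d = -10 + 9 = -1$)
$s{\left(j \right)} = \frac{1}{3 + j}$ ($s{\left(j \right)} = \frac{1}{j + 3} = \frac{1}{3 + j}$)
$s{\left(3 \right)} \left(5 - 5 d\right) = \frac{5 - -5}{3 + 3} = \frac{5 + 5}{6} = \frac{1}{6} \cdot 10 = \frac{5}{3}$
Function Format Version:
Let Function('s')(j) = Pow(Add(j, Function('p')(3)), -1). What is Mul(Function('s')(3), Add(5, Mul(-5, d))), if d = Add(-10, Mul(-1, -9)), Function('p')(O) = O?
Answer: Rational(5, 3) ≈ 1.6667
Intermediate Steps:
d = -1 (d = Add(-10, 9) = -1)
Function('s')(j) = Pow(Add(3, j), -1) (Function('s')(j) = Pow(Add(j, 3), -1) = Pow(Add(3, j), -1))
Mul(Function('s')(3), Add(5, Mul(-5, d))) = Mul(Pow(Add(3, 3), -1), Add(5, Mul(-5, -1))) = Mul(Pow(6, -1), Add(5, 5)) = Mul(Rational(1, 6), 10) = Rational(5, 3)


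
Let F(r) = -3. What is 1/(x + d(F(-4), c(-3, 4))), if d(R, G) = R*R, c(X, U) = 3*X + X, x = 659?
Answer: 1/668 ≈ 0.0014970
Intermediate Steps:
c(X, U) = 4*X
d(R, G) = R**2
1/(x + d(F(-4), c(-3, 4))) = 1/(659 + (-3)**2) = 1/(659 + 9) = 1/668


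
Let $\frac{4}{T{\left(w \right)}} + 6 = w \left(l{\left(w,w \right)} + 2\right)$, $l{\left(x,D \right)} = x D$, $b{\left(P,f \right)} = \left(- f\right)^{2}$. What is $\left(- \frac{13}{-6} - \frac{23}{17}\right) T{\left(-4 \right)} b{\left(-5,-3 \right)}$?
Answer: $- \frac{83}{221} \approx -0.37557$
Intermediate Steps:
$b{\left(P,f \right)} = f^{2}$
$l{\left(x,D \right)} = D x$
$T{\left(w \right)} = \frac{4}{-6 + w \left(2 + w^{2}\right)}$ ($T{\left(w \right)} = \frac{4}{-6 + w \left(w w + 2\right)} = \frac{4}{-6 + w \left(w^{2} + 2\right)} = \frac{4}{-6 + w \left(2 + w^{2}\right)}$)
$\left(- \frac{13}{-6} - \frac{23}{17}\right) T{\left(-4 \right)} b{\left(-5,-3 \right)} = \left(- \frac{13}{-6} - \frac{23}{17}\right) \frac{4}{-6 + \left(-4\right)^{3} + 2 \left(-4\right)} \left(-3\right)^{2} = \left(\left(-13\right) \left(- \frac{1}{6}\right) - \frac{23}{17}\right) \frac{4}{-6 - 64 - 8} \cdot 9 = \left(\frac{13}{6} - \frac{23}{17}\right) \frac{4}{-78} \cdot 9 = \frac{83 \cdot 4 \left(- \frac{1}{78}\right)}{102} \cdot 9 = \frac{83}{102} \left(- \frac{2}{39}\right) 9 = \left(- \frac{83}{1989}\right) 9 = - \frac{83}{221}$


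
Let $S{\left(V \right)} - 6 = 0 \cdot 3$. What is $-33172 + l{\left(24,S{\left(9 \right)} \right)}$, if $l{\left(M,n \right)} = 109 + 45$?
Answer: $-33018$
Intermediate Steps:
$S{\left(V \right)} = 6$ ($S{\left(V \right)} = 6 + 0 \cdot 3 = 6 + 0 = 6$)
$l{\left(M,n \right)} = 154$
$-33172 + l{\left(24,S{\left(9 \right)} \right)} = -33172 + 154 = -33018$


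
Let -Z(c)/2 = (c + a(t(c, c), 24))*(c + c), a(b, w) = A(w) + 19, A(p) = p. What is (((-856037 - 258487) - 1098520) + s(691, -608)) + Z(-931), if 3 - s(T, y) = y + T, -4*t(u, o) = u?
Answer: -5520036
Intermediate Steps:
t(u, o) = -u/4
s(T, y) = 3 - T - y (s(T, y) = 3 - (y + T) = 3 - (T + y) = 3 + (-T - y) = 3 - T - y)
a(b, w) = 19 + w (a(b, w) = w + 19 = 19 + w)
Z(c) = -4*c*(43 + c) (Z(c) = -2*(c + (19 + 24))*(c + c) = -2*(c + 43)*2*c = -2*(43 + c)*2*c = -4*c*(43 + c))
(((-856037 - 258487) - 1098520) + s(691, -608)) + Z(-931) = (((-856037 - 258487) - 1098520) + (3 - 1*691 - 1*(-608))) - 4*(-931)*(43 - 931) = ((-1114524 - 1098520) + (3 - 691 + 608)) - 4*(-931)*(-888) = (-2213044 - 80) - 3306912 = -2213124 - 3306912 = -5520036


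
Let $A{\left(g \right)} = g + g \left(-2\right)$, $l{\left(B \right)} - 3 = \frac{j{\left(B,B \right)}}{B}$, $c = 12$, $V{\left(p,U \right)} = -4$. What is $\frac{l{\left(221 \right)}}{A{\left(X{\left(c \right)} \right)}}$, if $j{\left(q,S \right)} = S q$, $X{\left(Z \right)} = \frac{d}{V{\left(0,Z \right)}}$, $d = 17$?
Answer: $\frac{896}{17} \approx 52.706$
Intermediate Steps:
$X{\left(Z \right)} = - \frac{17}{4}$ ($X{\left(Z \right)} = \frac{17}{-4} = 17 \left(- \frac{1}{4}\right) = - \frac{17}{4}$)
$l{\left(B \right)} = 3 + B$ ($l{\left(B \right)} = 3 + \frac{B B}{B} = 3 + \frac{B^{2}}{B} = 3 + B$)
$A{\left(g \right)} = - g$ ($A{\left(g \right)} = g - 2 g = - g$)
$\frac{l{\left(221 \right)}}{A{\left(X{\left(c \right)} \right)}} = \frac{3 + 221}{\left(-1\right) \left(- \frac{17}{4}\right)} = \frac{224}{\frac{17}{4}} = 224 \cdot \frac{4}{17} = \frac{896}{17}$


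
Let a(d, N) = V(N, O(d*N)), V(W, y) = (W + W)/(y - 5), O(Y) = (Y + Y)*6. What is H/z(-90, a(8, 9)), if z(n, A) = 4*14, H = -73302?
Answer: -36651/28 ≈ -1309.0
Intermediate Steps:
O(Y) = 12*Y (O(Y) = (2*Y)*6 = 12*Y)
V(W, y) = 2*W/(-5 + y) (V(W, y) = (2*W)/(-5 + y) = 2*W/(-5 + y))
a(d, N) = 2*N/(-5 + 12*N*d) (a(d, N) = 2*N/(-5 + 12*(d*N)) = 2*N/(-5 + 12*(N*d)) = 2*N/(-5 + 12*N*d))
z(n, A) = 56
H/z(-90, a(8, 9)) = -73302/56 = -73302*1/56 = -36651/28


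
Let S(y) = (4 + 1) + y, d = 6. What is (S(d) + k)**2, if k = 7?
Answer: 324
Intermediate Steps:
S(y) = 5 + y
(S(d) + k)**2 = ((5 + 6) + 7)**2 = (11 + 7)**2 = 18**2 = 324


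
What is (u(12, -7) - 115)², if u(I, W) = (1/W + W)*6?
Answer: 1221025/49 ≈ 24919.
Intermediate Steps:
u(I, W) = 6*W + 6/W (u(I, W) = (W + 1/W)*6 = 6*W + 6/W)
(u(12, -7) - 115)² = ((6*(-7) + 6/(-7)) - 115)² = ((-42 + 6*(-⅐)) - 115)² = ((-42 - 6/7) - 115)² = (-300/7 - 115)² = (-1105/7)² = 1221025/49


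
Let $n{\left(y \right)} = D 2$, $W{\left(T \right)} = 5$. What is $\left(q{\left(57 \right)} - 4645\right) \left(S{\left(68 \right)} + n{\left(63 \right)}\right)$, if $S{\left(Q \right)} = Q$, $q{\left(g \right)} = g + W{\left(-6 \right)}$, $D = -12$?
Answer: $-201652$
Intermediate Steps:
$q{\left(g \right)} = 5 + g$ ($q{\left(g \right)} = g + 5 = 5 + g$)
$n{\left(y \right)} = -24$ ($n{\left(y \right)} = \left(-12\right) 2 = -24$)
$\left(q{\left(57 \right)} - 4645\right) \left(S{\left(68 \right)} + n{\left(63 \right)}\right) = \left(\left(5 + 57\right) - 4645\right) \left(68 - 24\right) = \left(62 - 4645\right) 44 = \left(-4583\right) 44 = -201652$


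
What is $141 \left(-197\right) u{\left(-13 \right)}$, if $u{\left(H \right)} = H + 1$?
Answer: $333324$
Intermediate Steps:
$u{\left(H \right)} = 1 + H$
$141 \left(-197\right) u{\left(-13 \right)} = 141 \left(-197\right) \left(1 - 13\right) = \left(-27777\right) \left(-12\right) = 333324$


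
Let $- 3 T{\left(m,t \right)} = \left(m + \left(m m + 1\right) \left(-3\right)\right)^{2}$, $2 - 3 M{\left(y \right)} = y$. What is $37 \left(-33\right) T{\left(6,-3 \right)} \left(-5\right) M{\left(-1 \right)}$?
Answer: $-22435875$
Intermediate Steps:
$M{\left(y \right)} = \frac{2}{3} - \frac{y}{3}$
$T{\left(m,t \right)} = - \frac{\left(-3 + m - 3 m^{2}\right)^{2}}{3}$ ($T{\left(m,t \right)} = - \frac{\left(m + \left(m m + 1\right) \left(-3\right)\right)^{2}}{3} = - \frac{\left(m + \left(m^{2} + 1\right) \left(-3\right)\right)^{2}}{3} = - \frac{\left(m + \left(1 + m^{2}\right) \left(-3\right)\right)^{2}}{3} = - \frac{\left(m - \left(3 + 3 m^{2}\right)\right)^{2}}{3} = - \frac{\left(-3 + m - 3 m^{2}\right)^{2}}{3}$)
$37 \left(-33\right) T{\left(6,-3 \right)} \left(-5\right) M{\left(-1 \right)} = 37 \left(-33\right) - \frac{\left(3 - 6 + 3 \cdot 6^{2}\right)^{2}}{3} \left(-5\right) \left(\frac{2}{3} - - \frac{1}{3}\right) = - 1221 - \frac{\left(3 - 6 + 3 \cdot 36\right)^{2}}{3} \left(-5\right) \left(\frac{2}{3} + \frac{1}{3}\right) = - 1221 - \frac{\left(3 - 6 + 108\right)^{2}}{3} \left(-5\right) 1 = - 1221 - \frac{105^{2}}{3} \left(-5\right) 1 = - 1221 \left(- \frac{1}{3}\right) 11025 \left(-5\right) 1 = - 1221 \left(-3675\right) \left(-5\right) 1 = - 1221 \cdot 18375 \cdot 1 = \left(-1221\right) 18375 = -22435875$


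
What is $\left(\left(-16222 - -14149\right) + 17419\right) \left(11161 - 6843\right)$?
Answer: $66264028$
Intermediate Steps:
$\left(\left(-16222 - -14149\right) + 17419\right) \left(11161 - 6843\right) = \left(\left(-16222 + 14149\right) + 17419\right) 4318 = \left(-2073 + 17419\right) 4318 = 15346 \cdot 4318 = 66264028$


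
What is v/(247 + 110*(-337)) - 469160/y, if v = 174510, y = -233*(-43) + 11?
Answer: -1902621398/36933469 ≈ -51.515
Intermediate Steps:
y = 10030 (y = 10019 + 11 = 10030)
v/(247 + 110*(-337)) - 469160/y = 174510/(247 + 110*(-337)) - 469160/10030 = 174510/(247 - 37070) - 469160*1/10030 = 174510/(-36823) - 46916/1003 = 174510*(-1/36823) - 46916/1003 = -174510/36823 - 46916/1003 = -1902621398/36933469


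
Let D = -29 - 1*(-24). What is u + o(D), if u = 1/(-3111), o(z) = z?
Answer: -15556/3111 ≈ -5.0003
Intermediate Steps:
D = -5 (D = -29 + 24 = -5)
u = -1/3111 ≈ -0.00032144
u + o(D) = -1/3111 - 5 = -15556/3111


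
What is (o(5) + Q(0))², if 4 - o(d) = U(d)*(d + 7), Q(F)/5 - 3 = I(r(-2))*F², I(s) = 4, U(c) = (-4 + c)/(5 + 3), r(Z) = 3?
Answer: 1225/4 ≈ 306.25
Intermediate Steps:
U(c) = -½ + c/8 (U(c) = (-4 + c)/8 = (-4 + c)*(⅛) = -½ + c/8)
Q(F) = 15 + 20*F² (Q(F) = 15 + 5*(4*F²) = 15 + 20*F²)
o(d) = 4 - (7 + d)*(-½ + d/8) (o(d) = 4 - (-½ + d/8)*(d + 7) = 4 - (-½ + d/8)*(7 + d) = 4 - (7 + d)*(-½ + d/8))
(o(5) + Q(0))² = ((15/2 - 3/8*5 - ⅛*5²) + (15 + 20*0²))² = ((15/2 - 15/8 - ⅛*25) + (15 + 20*0))² = ((15/2 - 15/8 - 25/8) + (15 + 0))² = (5/2 + 15)² = (35/2)² = 1225/4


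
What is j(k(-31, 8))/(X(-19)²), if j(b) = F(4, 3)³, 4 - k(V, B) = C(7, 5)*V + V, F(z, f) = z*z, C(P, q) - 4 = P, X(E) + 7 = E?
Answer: 1024/169 ≈ 6.0592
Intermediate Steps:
X(E) = -7 + E
C(P, q) = 4 + P
F(z, f) = z²
k(V, B) = 4 - 12*V (k(V, B) = 4 - ((4 + 7)*V + V) = 4 - (11*V + V) = 4 - 12*V)
j(b) = 4096 (j(b) = (4²)³ = 16³ = 4096)
j(k(-31, 8))/(X(-19)²) = 4096/((-7 - 19)²) = 4096/((-26)²) = 4096/676 = 4096*(1/676) = 1024/169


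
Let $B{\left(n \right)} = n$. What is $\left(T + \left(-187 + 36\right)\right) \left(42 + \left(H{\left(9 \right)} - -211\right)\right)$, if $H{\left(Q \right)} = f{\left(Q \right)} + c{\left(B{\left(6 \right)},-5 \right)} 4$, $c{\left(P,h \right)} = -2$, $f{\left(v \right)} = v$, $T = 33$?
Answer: $-29972$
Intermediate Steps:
$H{\left(Q \right)} = -8 + Q$ ($H{\left(Q \right)} = Q - 8 = -8 + Q$)
$\left(T + \left(-187 + 36\right)\right) \left(42 + \left(H{\left(9 \right)} - -211\right)\right) = \left(33 + \left(-187 + 36\right)\right) \left(42 + \left(\left(-8 + 9\right) - -211\right)\right) = \left(33 - 151\right) \left(42 + \left(1 + 211\right)\right) = - 118 \left(42 + 212\right) = \left(-118\right) 254 = -29972$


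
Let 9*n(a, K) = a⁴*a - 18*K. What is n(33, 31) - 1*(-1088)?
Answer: 4349403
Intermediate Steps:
n(a, K) = -2*K + a⁵/9 (n(a, K) = (a⁴*a - 18*K)/9 = (a⁵ - 18*K)/9 = -2*K + a⁵/9)
n(33, 31) - 1*(-1088) = (-2*31 + (⅑)*33⁵) - 1*(-1088) = (-62 + (⅑)*39135393) + 1088 = (-62 + 4348377) + 1088 = 4348315 + 1088 = 4349403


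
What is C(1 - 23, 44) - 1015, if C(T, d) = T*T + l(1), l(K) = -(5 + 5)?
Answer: -541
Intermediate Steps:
l(K) = -10 (l(K) = -1*10 = -10)
C(T, d) = -10 + T**2 (C(T, d) = T*T - 10 = T**2 - 10 = -10 + T**2)
C(1 - 23, 44) - 1015 = (-10 + (1 - 23)**2) - 1015 = (-10 + (-22)**2) - 1015 = (-10 + 484) - 1015 = 474 - 1015 = -541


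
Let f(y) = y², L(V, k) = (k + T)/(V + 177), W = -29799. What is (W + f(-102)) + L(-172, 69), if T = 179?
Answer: -96727/5 ≈ -19345.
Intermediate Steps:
L(V, k) = (179 + k)/(177 + V) (L(V, k) = (k + 179)/(V + 177) = (179 + k)/(177 + V))
(W + f(-102)) + L(-172, 69) = (-29799 + (-102)²) + (179 + 69)/(177 - 172) = (-29799 + 10404) + 248/5 = -19395 + (⅕)*248 = -19395 + 248/5 = -96727/5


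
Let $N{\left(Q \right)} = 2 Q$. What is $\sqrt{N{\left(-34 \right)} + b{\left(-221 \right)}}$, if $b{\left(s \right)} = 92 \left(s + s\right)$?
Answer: $2 i \sqrt{10183} \approx 201.82 i$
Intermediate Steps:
$b{\left(s \right)} = 184 s$ ($b{\left(s \right)} = 92 \cdot 2 s = 184 s$)
$\sqrt{N{\left(-34 \right)} + b{\left(-221 \right)}} = \sqrt{2 \left(-34\right) + 184 \left(-221\right)} = \sqrt{-68 - 40664} = \sqrt{-40732} = 2 i \sqrt{10183}$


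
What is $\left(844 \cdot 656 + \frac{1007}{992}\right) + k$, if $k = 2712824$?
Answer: $\frac{3240357103}{992} \approx 3.2665 \cdot 10^{6}$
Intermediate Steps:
$\left(844 \cdot 656 + \frac{1007}{992}\right) + k = \left(844 \cdot 656 + \frac{1007}{992}\right) + 2712824 = \left(553664 + 1007 \cdot \frac{1}{992}\right) + 2712824 = \left(553664 + \frac{1007}{992}\right) + 2712824 = \frac{549235695}{992} + 2712824 = \frac{3240357103}{992}$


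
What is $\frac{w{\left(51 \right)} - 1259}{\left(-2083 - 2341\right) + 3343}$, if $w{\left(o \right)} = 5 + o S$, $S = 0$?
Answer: $\frac{1254}{1081} \approx 1.16$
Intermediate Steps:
$w{\left(o \right)} = 5$ ($w{\left(o \right)} = 5 + o 0 = 5 + 0 = 5$)
$\frac{w{\left(51 \right)} - 1259}{\left(-2083 - 2341\right) + 3343} = \frac{5 - 1259}{\left(-2083 - 2341\right) + 3343} = - \frac{1254}{\left(-2083 - 2341\right) + 3343} = - \frac{1254}{-4424 + 3343} = - \frac{1254}{-1081} = \left(-1254\right) \left(- \frac{1}{1081}\right) = \frac{1254}{1081}$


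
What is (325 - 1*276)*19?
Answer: 931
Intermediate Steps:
(325 - 1*276)*19 = (325 - 276)*19 = 49*19 = 931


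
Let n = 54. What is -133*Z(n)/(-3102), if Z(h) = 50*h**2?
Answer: 3231900/517 ≈ 6251.3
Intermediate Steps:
-133*Z(n)/(-3102) = -133*50*54**2/(-3102) = -133*50*2916*(-1)/3102 = -19391400*(-1)/3102 = -133*(-24300/517) = 3231900/517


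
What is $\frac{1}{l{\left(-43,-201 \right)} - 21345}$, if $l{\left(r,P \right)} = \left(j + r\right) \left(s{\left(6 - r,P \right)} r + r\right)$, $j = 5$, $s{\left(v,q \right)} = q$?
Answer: $- \frac{1}{348145} \approx -2.8724 \cdot 10^{-6}$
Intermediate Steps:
$l{\left(r,P \right)} = \left(5 + r\right) \left(r + P r\right)$ ($l{\left(r,P \right)} = \left(5 + r\right) \left(P r + r\right) = \left(5 + r\right) \left(r + P r\right)$)
$\frac{1}{l{\left(-43,-201 \right)} - 21345} = \frac{1}{- 43 \left(5 - 43 + 5 \left(-201\right) - -8643\right) - 21345} = \frac{1}{- 43 \left(5 - 43 - 1005 + 8643\right) - 21345} = \frac{1}{\left(-43\right) 7600 - 21345} = \frac{1}{-326800 - 21345} = \frac{1}{-348145} = - \frac{1}{348145}$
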